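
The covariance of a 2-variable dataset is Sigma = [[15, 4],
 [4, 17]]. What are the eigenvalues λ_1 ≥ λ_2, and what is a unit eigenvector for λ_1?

Step 1 — characteristic polynomial of 2×2 Sigma:
  det(Sigma - λI) = λ² - trace · λ + det = 0.
  trace = 15 + 17 = 32, det = 15·17 - (4)² = 239.
Step 2 — discriminant:
  Δ = trace² - 4·det = 1024 - 956 = 68.
Step 3 — eigenvalues:
  λ = (trace ± √Δ)/2 = (32 ± 8.2462)/2,
  λ_1 = 20.1231,  λ_2 = 11.8769.

Step 4 — unit eigenvector for λ_1: solve (Sigma - λ_1 I)v = 0. First row:
  (15 - 20.1231)·v_x + (4)·v_y = 0, i.e. (-5.1231)·v_x + (4)·v_y = 0,
  so v ∝ (b, λ_1 - a) = (4, 5.1231) = u.
  ||u|| = √((4)² + (5.1231)²) = √(42.2462) ≈ 6.4997,
  v_1 = u/||u|| ≈ (0.6154, 0.7882) (||v_1|| = 1).

λ_1 = 20.1231,  λ_2 = 11.8769;  v_1 ≈ (0.6154, 0.7882)


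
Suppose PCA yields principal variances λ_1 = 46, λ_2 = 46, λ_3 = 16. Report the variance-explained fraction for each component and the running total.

Step 1 — total variance = trace(Sigma) = Σ λ_i = 46 + 46 + 16 = 108.

Step 2 — fraction explained by component i = λ_i / Σ λ:
  PC1: 46/108 = 0.4259
  PC2: 46/108 = 0.4259
  PC3: 16/108 = 0.1481

Step 3 — cumulative fraction after k components = (λ_1 + ... + λ_k) / Σ λ:
  k = 1: 46/108 = 0.4259
  k = 2: (46 + 46)/108 = 92/108 = 0.8519
  k = 3: (46 + 46 + 16)/108 = 108/108 = 1

Summary (fraction, with percent):

explained: PC1 0.4259 (42.59%), PC2 0.4259 (42.59%), PC3 0.1481 (14.81%);  cumulative: 0.4259, 0.8519, 1


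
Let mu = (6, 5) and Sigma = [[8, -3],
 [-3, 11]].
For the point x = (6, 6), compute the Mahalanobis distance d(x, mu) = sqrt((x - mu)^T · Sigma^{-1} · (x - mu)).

Step 1 — centre the observation: (x - mu) = (0, 1).

Step 2 — invert Sigma. det(Sigma) = 8·11 - (-3)² = 79.
  Sigma^{-1} = (1/det) · [[d, -b], [-b, a]] = [[0.1392, 0.038],
 [0.038, 0.1013]].

Step 3 — form the quadratic (x - mu)^T · Sigma^{-1} · (x - mu):
  Sigma^{-1} · (x - mu) = (0.038, 0.1013).
  (x - mu)^T · [Sigma^{-1} · (x - mu)] = (0)·(0.038) + (1)·(0.1013) = 0.1013.

Step 4 — take square root: d = √(0.1013) ≈ 0.3182.

d(x, mu) = √(0.1013) ≈ 0.3182


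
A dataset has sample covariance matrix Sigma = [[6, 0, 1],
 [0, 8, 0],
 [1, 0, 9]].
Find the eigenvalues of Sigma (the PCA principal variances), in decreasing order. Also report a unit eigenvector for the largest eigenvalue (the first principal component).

Step 1 — characteristic polynomial p(λ) = det(λI - Sigma) = λ³ - tr·λ² + c_1·λ - det, where tr = trace, c_1 = sum of the principal 2×2 minors, det = det(Sigma):
  tr = 6 + 8 + 9 = 23,
  c_1 = (6·8 - (0)²) + (6·9 - (1)²) + (8·9 - (0)²) = 48 + 53 + 72 = 173,
  det = 6·(8·9 - (0)²) - (0)·((0)·9 - (0)·(1)) + (1)·((0)·(0) - 8·(1)) = 6·(72) - (0)·(0) + (1)·(-8) = 424.
  So p(λ) = λ³ - 23λ² + 173λ - 424.
Step 2 — look for an integer root (rational root theorem: any rational root is an integer divisor of 424). Testing λ = 8:
  p(8) = 512 - 1472 + 1384 - 424 = 0  ✓
  Dividing out (λ - 8): p(λ) = (λ - 8)(λ² - 15λ + 53).
Step 3 — remaining eigenvalues from the quadratic λ² - 15λ + 53 = 0:
  Δ = 15² - 4·53 = 225 - 212 = 13,  λ = (15 ± √13)/2 = (15 ± 3.6056)/2 ≈ 9.3028 or 5.6972.
  Sorted: λ_1 = 9.3028,  λ_2 = 8,  λ_3 = 5.6972  (check: sum = 23 = tr ✓).

Step 4 — unit eigenvector for λ_1 ≈ 9.3028: v spans the null space of (Sigma - λ_1 I), whose rows are
  r_1 = (-3.3028, 0, 1),  r_2 = (0, -1.3028, 0),  r_3 = (1, 0, -0.3028).
  v is orthogonal to every row, so take v ∝ r_1 × r_2 = ((0)·(0) - (1)·(-1.3028), (1)·(0) - (-3.3028)·(0), (-3.3028)·(-1.3028) - (0)·(0)) ≈ (1.3028, 0, 4.3028).
  Let u = (1.3028, 0, 4.3028).
  ||u|| = √((1.3028)² + (0)² + (4.3028)²) = √(20.2111) ≈ 4.4957,  v_1 = u/||u|| ≈ (0.2898, 0, 0.9571) (||v_1|| = 1).

λ_1 = 9.3028,  λ_2 = 8,  λ_3 = 5.6972;  v_1 ≈ (0.2898, 0, 0.9571)


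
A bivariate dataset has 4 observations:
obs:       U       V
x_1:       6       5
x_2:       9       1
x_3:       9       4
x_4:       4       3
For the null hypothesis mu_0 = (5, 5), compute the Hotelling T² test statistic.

Step 1 — sample mean vector:
  mean(U) = (6 + 9 + 9 + 4) / 4 = 28/4 = 7
  mean(V) = (5 + 1 + 4 + 3) / 4 = 13/4 = 3.25
  x̄ = (7, 3.25),  deviation x̄ - mu_0 = (7, 3.25) - (5, 5) = (2, -1.75).

Step 2 — sample covariance matrix, S[i,j] = (1/(n-1)) · Σ_k (x_{k,i} - mean_i) · (x_{k,j} - mean_j), divisor n-1 = 3:
  S[U,U] = ((-1)·(-1) + (2)·(2) + (2)·(2) + (-3)·(-3)) / 3 = 18/3 = 6
  S[U,V] = ((-1)·(1.75) + (2)·(-2.25) + (2)·(0.75) + (-3)·(-0.25)) / 3 = -4/3 = -1.3333
  S[V,V] = ((1.75)·(1.75) + (-2.25)·(-2.25) + (0.75)·(0.75) + (-0.25)·(-0.25)) / 3 = 8.75/3 = 2.9167
  S = [[6, -1.3333],
 [-1.3333, 2.9167]].

Step 3 — invert S. det(S) = 6·2.9167 - (-1.3333)² = 15.7222.
  S^{-1} = (1/det) · [[d, -b], [-b, a]] = [[0.1855, 0.0848],
 [0.0848, 0.3816]].

Step 4 — quadratic form (x̄ - mu_0)^T · S^{-1} · (x̄ - mu_0):
  S^{-1} · (x̄ - mu_0) = (0.2226, -0.4982),
  (x̄ - mu_0)^T · [...] = (2)·(0.2226) + (-1.75)·(-0.4982) = 1.3171.

Step 5 — scale by n: T² = 4 · 1.3171 = 5.2686.

T² ≈ 5.2686


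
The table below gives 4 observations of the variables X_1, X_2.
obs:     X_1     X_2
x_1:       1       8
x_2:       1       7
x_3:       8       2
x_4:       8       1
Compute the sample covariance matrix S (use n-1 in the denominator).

Step 1 — column means:
  mean(X_1) = (1 + 1 + 8 + 8) / 4 = 18/4 = 4.5
  mean(X_2) = (8 + 7 + 2 + 1) / 4 = 18/4 = 4.5

Step 2 — sample covariance S[i,j] = (1/(n-1)) · Σ_k (x_{k,i} - mean_i) · (x_{k,j} - mean_j), with n-1 = 3.
  S[X_1,X_1] = ((-3.5)·(-3.5) + (-3.5)·(-3.5) + (3.5)·(3.5) + (3.5)·(3.5)) / 3 = 49/3 = 16.3333
  S[X_1,X_2] = ((-3.5)·(3.5) + (-3.5)·(2.5) + (3.5)·(-2.5) + (3.5)·(-3.5)) / 3 = -42/3 = -14
  S[X_2,X_2] = ((3.5)·(3.5) + (2.5)·(2.5) + (-2.5)·(-2.5) + (-3.5)·(-3.5)) / 3 = 37/3 = 12.3333

S is symmetric (S[j,i] = S[i,j]). Assembling:

S = [[16.3333, -14],
 [-14, 12.3333]]


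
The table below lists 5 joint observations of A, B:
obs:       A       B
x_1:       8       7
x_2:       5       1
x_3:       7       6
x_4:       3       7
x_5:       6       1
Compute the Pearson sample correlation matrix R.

Step 1 — column means:
  mean(A) = (8 + 5 + 7 + 3 + 6) / 5 = 29/5 = 5.8
  mean(B) = (7 + 1 + 6 + 7 + 1) / 5 = 22/5 = 4.4

Step 2 — sample variances and covariances s[i,j] = (1/(n-1)) · Σ_k (x_{k,i} - mean_i) · (x_{k,j} - mean_j), with n-1 = 4:
  s[A,A] = ((2.2)·(2.2) + (-0.8)·(-0.8) + (1.2)·(1.2) + (-2.8)·(-2.8) + (0.2)·(0.2)) / 4 = 14.8/4 = 3.7
  s[A,B] = ((2.2)·(2.6) + (-0.8)·(-3.4) + (1.2)·(1.6) + (-2.8)·(2.6) + (0.2)·(-3.4)) / 4 = 2.4/4 = 0.6
  s[B,B] = ((2.6)·(2.6) + (-3.4)·(-3.4) + (1.6)·(1.6) + (2.6)·(2.6) + (-3.4)·(-3.4)) / 4 = 39.2/4 = 9.8
  Sample standard deviations s_i = √(s[i,i]):
  s(A) = √(3.7) = 1.9235
  s(B) = √(9.8) = 3.1305

Step 3 — r_{ij} = s_{ij} / (s_i · s_j):
  r[A,A] = 1 (diagonal).
  r[A,B] = 0.6 / (1.9235 · 3.1305) = 0.6 / 6.0216 = 0.0996
  r[B,B] = 1 (diagonal).

R is symmetric with unit diagonal. Assembling:

R = [[1, 0.0996],
 [0.0996, 1]]


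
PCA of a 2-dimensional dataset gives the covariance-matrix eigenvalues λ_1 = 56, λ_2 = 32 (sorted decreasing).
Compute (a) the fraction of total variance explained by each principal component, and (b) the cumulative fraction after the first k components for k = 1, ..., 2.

Step 1 — total variance = trace(Sigma) = Σ λ_i = 56 + 32 = 88.

Step 2 — fraction explained by component i = λ_i / Σ λ:
  PC1: 56/88 = 0.6364
  PC2: 32/88 = 0.3636

Step 3 — cumulative fraction after k components = (λ_1 + ... + λ_k) / Σ λ:
  k = 1: 56/88 = 0.6364
  k = 2: (56 + 32)/88 = 88/88 = 1

Summary (fraction, with percent):

explained: PC1 0.6364 (63.64%), PC2 0.3636 (36.36%);  cumulative: 0.6364, 1


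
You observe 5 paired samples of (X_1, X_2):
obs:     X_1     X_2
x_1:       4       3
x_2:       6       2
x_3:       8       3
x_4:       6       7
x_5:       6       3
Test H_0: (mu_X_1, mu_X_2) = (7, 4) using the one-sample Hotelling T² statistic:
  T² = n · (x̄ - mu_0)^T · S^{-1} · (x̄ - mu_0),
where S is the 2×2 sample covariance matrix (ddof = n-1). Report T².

Step 1 — sample mean vector:
  mean(X_1) = (4 + 6 + 8 + 6 + 6) / 5 = 30/5 = 6
  mean(X_2) = (3 + 2 + 3 + 7 + 3) / 5 = 18/5 = 3.6
  x̄ = (6, 3.6),  deviation x̄ - mu_0 = (6, 3.6) - (7, 4) = (-1, -0.4).

Step 2 — sample covariance matrix, S[i,j] = (1/(n-1)) · Σ_k (x_{k,i} - mean_i) · (x_{k,j} - mean_j), divisor n-1 = 4:
  S[X_1,X_1] = ((-2)·(-2) + (0)·(0) + (2)·(2) + (0)·(0) + (0)·(0)) / 4 = 8/4 = 2
  S[X_1,X_2] = ((-2)·(-0.6) + (0)·(-1.6) + (2)·(-0.6) + (0)·(3.4) + (0)·(-0.6)) / 4 = 0/4 = 0
  S[X_2,X_2] = ((-0.6)·(-0.6) + (-1.6)·(-1.6) + (-0.6)·(-0.6) + (3.4)·(3.4) + (-0.6)·(-0.6)) / 4 = 15.2/4 = 3.8
  S = [[2, 0],
 [0, 3.8]].

Step 3 — invert S. det(S) = 2·3.8 - (0)² = 7.6.
  S^{-1} = (1/det) · [[d, -b], [-b, a]] = [[0.5, 0],
 [0, 0.2632]].

Step 4 — quadratic form (x̄ - mu_0)^T · S^{-1} · (x̄ - mu_0):
  S^{-1} · (x̄ - mu_0) = (-0.5, -0.1053),
  (x̄ - mu_0)^T · [...] = (-1)·(-0.5) + (-0.4)·(-0.1053) = 0.5421.

Step 5 — scale by n: T² = 5 · 0.5421 = 2.7105.

T² ≈ 2.7105


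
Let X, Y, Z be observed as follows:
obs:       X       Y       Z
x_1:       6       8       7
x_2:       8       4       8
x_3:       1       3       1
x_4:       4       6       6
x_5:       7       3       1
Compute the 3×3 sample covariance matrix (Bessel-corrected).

Step 1 — column means:
  mean(X) = (6 + 8 + 1 + 4 + 7) / 5 = 26/5 = 5.2
  mean(Y) = (8 + 4 + 3 + 6 + 3) / 5 = 24/5 = 4.8
  mean(Z) = (7 + 8 + 1 + 6 + 1) / 5 = 23/5 = 4.6

Step 2 — sample covariance S[i,j] = (1/(n-1)) · Σ_k (x_{k,i} - mean_i) · (x_{k,j} - mean_j), with n-1 = 4.
  S[X,X] = ((0.8)·(0.8) + (2.8)·(2.8) + (-4.2)·(-4.2) + (-1.2)·(-1.2) + (1.8)·(1.8)) / 4 = 30.8/4 = 7.7
  S[X,Y] = ((0.8)·(3.2) + (2.8)·(-0.8) + (-4.2)·(-1.8) + (-1.2)·(1.2) + (1.8)·(-1.8)) / 4 = 3.2/4 = 0.8
  S[X,Z] = ((0.8)·(2.4) + (2.8)·(3.4) + (-4.2)·(-3.6) + (-1.2)·(1.4) + (1.8)·(-3.6)) / 4 = 18.4/4 = 4.6
  S[Y,Y] = ((3.2)·(3.2) + (-0.8)·(-0.8) + (-1.8)·(-1.8) + (1.2)·(1.2) + (-1.8)·(-1.8)) / 4 = 18.8/4 = 4.7
  S[Y,Z] = ((3.2)·(2.4) + (-0.8)·(3.4) + (-1.8)·(-3.6) + (1.2)·(1.4) + (-1.8)·(-3.6)) / 4 = 19.6/4 = 4.9
  S[Z,Z] = ((2.4)·(2.4) + (3.4)·(3.4) + (-3.6)·(-3.6) + (1.4)·(1.4) + (-3.6)·(-3.6)) / 4 = 45.2/4 = 11.3

S is symmetric (S[j,i] = S[i,j]). Assembling:

S = [[7.7, 0.8, 4.6],
 [0.8, 4.7, 4.9],
 [4.6, 4.9, 11.3]]


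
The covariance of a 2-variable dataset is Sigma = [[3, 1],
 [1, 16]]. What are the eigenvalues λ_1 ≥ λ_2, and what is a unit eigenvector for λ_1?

Step 1 — characteristic polynomial of 2×2 Sigma:
  det(Sigma - λI) = λ² - trace · λ + det = 0.
  trace = 3 + 16 = 19, det = 3·16 - (1)² = 47.
Step 2 — discriminant:
  Δ = trace² - 4·det = 361 - 188 = 173.
Step 3 — eigenvalues:
  λ = (trace ± √Δ)/2 = (19 ± 13.1529)/2,
  λ_1 = 16.0765,  λ_2 = 2.9235.

Step 4 — unit eigenvector for λ_1: solve (Sigma - λ_1 I)v = 0. First row:
  (3 - 16.0765)·v_x + (1)·v_y = 0, i.e. (-13.0765)·v_x + (1)·v_y = 0,
  so v ∝ (b, λ_1 - a) = (1, 13.0765) = u.
  ||u|| = √((1)² + (13.0765)²) = √(171.9942) ≈ 13.1147,
  v_1 = u/||u|| ≈ (0.0763, 0.9971) (||v_1|| = 1).

λ_1 = 16.0765,  λ_2 = 2.9235;  v_1 ≈ (0.0763, 0.9971)


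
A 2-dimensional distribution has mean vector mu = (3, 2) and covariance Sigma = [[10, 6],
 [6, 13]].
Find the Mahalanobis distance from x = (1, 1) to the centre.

Step 1 — centre the observation: (x - mu) = (-2, -1).

Step 2 — invert Sigma. det(Sigma) = 10·13 - (6)² = 94.
  Sigma^{-1} = (1/det) · [[d, -b], [-b, a]] = [[0.1383, -0.0638],
 [-0.0638, 0.1064]].

Step 3 — form the quadratic (x - mu)^T · Sigma^{-1} · (x - mu):
  Sigma^{-1} · (x - mu) = (-0.2128, 0.0213).
  (x - mu)^T · [Sigma^{-1} · (x - mu)] = (-2)·(-0.2128) + (-1)·(0.0213) = 0.4043.

Step 4 — take square root: d = √(0.4043) ≈ 0.6358.

d(x, mu) = √(0.4043) ≈ 0.6358


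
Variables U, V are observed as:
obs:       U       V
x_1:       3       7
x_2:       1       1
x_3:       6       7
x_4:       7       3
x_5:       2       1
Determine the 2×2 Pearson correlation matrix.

Step 1 — column means:
  mean(U) = (3 + 1 + 6 + 7 + 2) / 5 = 19/5 = 3.8
  mean(V) = (7 + 1 + 7 + 3 + 1) / 5 = 19/5 = 3.8

Step 2 — sample variances and covariances s[i,j] = (1/(n-1)) · Σ_k (x_{k,i} - mean_i) · (x_{k,j} - mean_j), with n-1 = 4:
  s[U,U] = ((-0.8)·(-0.8) + (-2.8)·(-2.8) + (2.2)·(2.2) + (3.2)·(3.2) + (-1.8)·(-1.8)) / 4 = 26.8/4 = 6.7
  s[U,V] = ((-0.8)·(3.2) + (-2.8)·(-2.8) + (2.2)·(3.2) + (3.2)·(-0.8) + (-1.8)·(-2.8)) / 4 = 14.8/4 = 3.7
  s[V,V] = ((3.2)·(3.2) + (-2.8)·(-2.8) + (3.2)·(3.2) + (-0.8)·(-0.8) + (-2.8)·(-2.8)) / 4 = 36.8/4 = 9.2
  Sample standard deviations s_i = √(s[i,i]):
  s(U) = √(6.7) = 2.5884
  s(V) = √(9.2) = 3.0332

Step 3 — r_{ij} = s_{ij} / (s_i · s_j):
  r[U,U] = 1 (diagonal).
  r[U,V] = 3.7 / (2.5884 · 3.0332) = 3.7 / 7.8511 = 0.4713
  r[V,V] = 1 (diagonal).

R is symmetric with unit diagonal. Assembling:

R = [[1, 0.4713],
 [0.4713, 1]]


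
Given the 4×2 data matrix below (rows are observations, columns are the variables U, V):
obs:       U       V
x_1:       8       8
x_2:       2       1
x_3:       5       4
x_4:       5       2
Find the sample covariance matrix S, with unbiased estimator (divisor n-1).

Step 1 — column means:
  mean(U) = (8 + 2 + 5 + 5) / 4 = 20/4 = 5
  mean(V) = (8 + 1 + 4 + 2) / 4 = 15/4 = 3.75

Step 2 — sample covariance S[i,j] = (1/(n-1)) · Σ_k (x_{k,i} - mean_i) · (x_{k,j} - mean_j), with n-1 = 3.
  S[U,U] = ((3)·(3) + (-3)·(-3) + (0)·(0) + (0)·(0)) / 3 = 18/3 = 6
  S[U,V] = ((3)·(4.25) + (-3)·(-2.75) + (0)·(0.25) + (0)·(-1.75)) / 3 = 21/3 = 7
  S[V,V] = ((4.25)·(4.25) + (-2.75)·(-2.75) + (0.25)·(0.25) + (-1.75)·(-1.75)) / 3 = 28.75/3 = 9.5833

S is symmetric (S[j,i] = S[i,j]). Assembling:

S = [[6, 7],
 [7, 9.5833]]


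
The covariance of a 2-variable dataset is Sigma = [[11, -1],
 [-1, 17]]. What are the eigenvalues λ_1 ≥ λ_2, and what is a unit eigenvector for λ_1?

Step 1 — characteristic polynomial of 2×2 Sigma:
  det(Sigma - λI) = λ² - trace · λ + det = 0.
  trace = 11 + 17 = 28, det = 11·17 - (-1)² = 186.
Step 2 — discriminant:
  Δ = trace² - 4·det = 784 - 744 = 40.
Step 3 — eigenvalues:
  λ = (trace ± √Δ)/2 = (28 ± 6.3246)/2,
  λ_1 = 17.1623,  λ_2 = 10.8377.

Step 4 — unit eigenvector for λ_1: solve (Sigma - λ_1 I)v = 0. First row:
  (11 - 17.1623)·v_x + (-1)·v_y = 0, i.e. (-6.1623)·v_x + (-1)·v_y = 0,
  so v ∝ (b, λ_1 - a) = (-1, 6.1623); multiply by -1 so the first entry is positive: u = (1, -6.1623).
  ||u|| = √((1)² + (-6.1623)²) = √(38.9737) ≈ 6.2429,
  v_1 = u/||u|| ≈ (0.1602, -0.9871) (||v_1|| = 1).

λ_1 = 17.1623,  λ_2 = 10.8377;  v_1 ≈ (0.1602, -0.9871)


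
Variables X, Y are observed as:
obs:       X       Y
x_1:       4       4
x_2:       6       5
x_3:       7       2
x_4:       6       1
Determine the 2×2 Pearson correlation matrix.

Step 1 — column means:
  mean(X) = (4 + 6 + 7 + 6) / 4 = 23/4 = 5.75
  mean(Y) = (4 + 5 + 2 + 1) / 4 = 12/4 = 3

Step 2 — sample variances and covariances s[i,j] = (1/(n-1)) · Σ_k (x_{k,i} - mean_i) · (x_{k,j} - mean_j), with n-1 = 3:
  s[X,X] = ((-1.75)·(-1.75) + (0.25)·(0.25) + (1.25)·(1.25) + (0.25)·(0.25)) / 3 = 4.75/3 = 1.5833
  s[X,Y] = ((-1.75)·(1) + (0.25)·(2) + (1.25)·(-1) + (0.25)·(-2)) / 3 = -3/3 = -1
  s[Y,Y] = ((1)·(1) + (2)·(2) + (-1)·(-1) + (-2)·(-2)) / 3 = 10/3 = 3.3333
  Sample standard deviations s_i = √(s[i,i]):
  s(X) = √(1.5833) = 1.2583
  s(Y) = √(3.3333) = 1.8257

Step 3 — r_{ij} = s_{ij} / (s_i · s_j):
  r[X,X] = 1 (diagonal).
  r[X,Y] = -1 / (1.2583 · 1.8257) = -1 / 2.2973 = -0.4353
  r[Y,Y] = 1 (diagonal).

R is symmetric with unit diagonal. Assembling:

R = [[1, -0.4353],
 [-0.4353, 1]]


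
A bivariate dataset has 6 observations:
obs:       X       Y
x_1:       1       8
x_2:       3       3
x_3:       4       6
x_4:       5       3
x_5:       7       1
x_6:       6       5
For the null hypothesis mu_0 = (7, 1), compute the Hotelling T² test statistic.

Step 1 — sample mean vector:
  mean(X) = (1 + 3 + 4 + 5 + 7 + 6) / 6 = 26/6 = 4.3333
  mean(Y) = (8 + 3 + 6 + 3 + 1 + 5) / 6 = 26/6 = 4.3333
  x̄ = (4.3333, 4.3333),  deviation x̄ - mu_0 = (4.3333, 4.3333) - (7, 1) = (-2.6667, 3.3333).

Step 2 — sample covariance matrix, S[i,j] = (1/(n-1)) · Σ_k (x_{k,i} - mean_i) · (x_{k,j} - mean_j), divisor n-1 = 5:
  S[X,X] = ((-3.3333)·(-3.3333) + (-1.3333)·(-1.3333) + (-0.3333)·(-0.3333) + (0.6667)·(0.6667) + (2.6667)·(2.6667) + (1.6667)·(1.6667)) / 5 = 23.3333/5 = 4.6667
  S[X,Y] = ((-3.3333)·(3.6667) + (-1.3333)·(-1.3333) + (-0.3333)·(1.6667) + (0.6667)·(-1.3333) + (2.6667)·(-3.3333) + (1.6667)·(0.6667)) / 5 = -19.6667/5 = -3.9333
  S[Y,Y] = ((3.6667)·(3.6667) + (-1.3333)·(-1.3333) + (1.6667)·(1.6667) + (-1.3333)·(-1.3333) + (-3.3333)·(-3.3333) + (0.6667)·(0.6667)) / 5 = 31.3333/5 = 6.2667
  S = [[4.6667, -3.9333],
 [-3.9333, 6.2667]].

Step 3 — invert S. det(S) = 4.6667·6.2667 - (-3.9333)² = 13.7733.
  S^{-1} = (1/det) · [[d, -b], [-b, a]] = [[0.455, 0.2856],
 [0.2856, 0.3388]].

Step 4 — quadratic form (x̄ - mu_0)^T · S^{-1} · (x̄ - mu_0):
  S^{-1} · (x̄ - mu_0) = (-0.2614, 0.3679),
  (x̄ - mu_0)^T · [...] = (-2.6667)·(-0.2614) + (3.3333)·(0.3679) = 1.9232.

Step 5 — scale by n: T² = 6 · 1.9232 = 11.5392.

T² ≈ 11.5392


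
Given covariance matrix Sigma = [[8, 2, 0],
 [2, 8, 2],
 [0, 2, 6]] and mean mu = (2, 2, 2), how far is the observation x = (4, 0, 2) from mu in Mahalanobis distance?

Step 1 — centre the observation: (x - mu) = (2, -2, 0).

Step 2 — invert Sigma (cofactor / det for 3×3, or solve directly):
  Sigma^{-1} = [[0.1341, -0.0366, 0.0122],
 [-0.0366, 0.1463, -0.0488],
 [0.0122, -0.0488, 0.1829]].

Step 3 — form the quadratic (x - mu)^T · Sigma^{-1} · (x - mu):
  Sigma^{-1} · (x - mu) = (0.3415, -0.3659, 0.122).
  (x - mu)^T · [Sigma^{-1} · (x - mu)] = (2)·(0.3415) + (-2)·(-0.3659) + (0)·(0.122) = 1.4146.

Step 4 — take square root: d = √(1.4146) ≈ 1.1894.

d(x, mu) = √(1.4146) ≈ 1.1894


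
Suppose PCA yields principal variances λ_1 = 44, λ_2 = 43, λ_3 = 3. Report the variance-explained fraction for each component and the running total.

Step 1 — total variance = trace(Sigma) = Σ λ_i = 44 + 43 + 3 = 90.

Step 2 — fraction explained by component i = λ_i / Σ λ:
  PC1: 44/90 = 0.4889
  PC2: 43/90 = 0.4778
  PC3: 3/90 = 0.0333

Step 3 — cumulative fraction after k components = (λ_1 + ... + λ_k) / Σ λ:
  k = 1: 44/90 = 0.4889
  k = 2: (44 + 43)/90 = 87/90 = 0.9667
  k = 3: (44 + 43 + 3)/90 = 90/90 = 1

Summary (fraction, with percent):

explained: PC1 0.4889 (48.89%), PC2 0.4778 (47.78%), PC3 0.0333 (3.33%);  cumulative: 0.4889, 0.9667, 1


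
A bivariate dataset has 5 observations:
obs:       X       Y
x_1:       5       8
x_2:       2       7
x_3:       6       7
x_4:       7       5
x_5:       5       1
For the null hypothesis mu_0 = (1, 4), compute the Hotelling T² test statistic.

Step 1 — sample mean vector:
  mean(X) = (5 + 2 + 6 + 7 + 5) / 5 = 25/5 = 5
  mean(Y) = (8 + 7 + 7 + 5 + 1) / 5 = 28/5 = 5.6
  x̄ = (5, 5.6),  deviation x̄ - mu_0 = (5, 5.6) - (1, 4) = (4, 1.6).

Step 2 — sample covariance matrix, S[i,j] = (1/(n-1)) · Σ_k (x_{k,i} - mean_i) · (x_{k,j} - mean_j), divisor n-1 = 4:
  S[X,X] = ((0)·(0) + (-3)·(-3) + (1)·(1) + (2)·(2) + (0)·(0)) / 4 = 14/4 = 3.5
  S[X,Y] = ((0)·(2.4) + (-3)·(1.4) + (1)·(1.4) + (2)·(-0.6) + (0)·(-4.6)) / 4 = -4/4 = -1
  S[Y,Y] = ((2.4)·(2.4) + (1.4)·(1.4) + (1.4)·(1.4) + (-0.6)·(-0.6) + (-4.6)·(-4.6)) / 4 = 31.2/4 = 7.8
  S = [[3.5, -1],
 [-1, 7.8]].

Step 3 — invert S. det(S) = 3.5·7.8 - (-1)² = 26.3.
  S^{-1} = (1/det) · [[d, -b], [-b, a]] = [[0.2966, 0.038],
 [0.038, 0.1331]].

Step 4 — quadratic form (x̄ - mu_0)^T · S^{-1} · (x̄ - mu_0):
  S^{-1} · (x̄ - mu_0) = (1.2471, 0.365),
  (x̄ - mu_0)^T · [...] = (4)·(1.2471) + (1.6)·(0.365) = 5.5726.

Step 5 — scale by n: T² = 5 · 5.5726 = 27.8631.

T² ≈ 27.8631


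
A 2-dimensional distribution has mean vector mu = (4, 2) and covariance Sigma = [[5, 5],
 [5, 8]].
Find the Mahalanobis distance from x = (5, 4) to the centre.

Step 1 — centre the observation: (x - mu) = (1, 2).

Step 2 — invert Sigma. det(Sigma) = 5·8 - (5)² = 15.
  Sigma^{-1} = (1/det) · [[d, -b], [-b, a]] = [[0.5333, -0.3333],
 [-0.3333, 0.3333]].

Step 3 — form the quadratic (x - mu)^T · Sigma^{-1} · (x - mu):
  Sigma^{-1} · (x - mu) = (-0.1333, 0.3333).
  (x - mu)^T · [Sigma^{-1} · (x - mu)] = (1)·(-0.1333) + (2)·(0.3333) = 0.5333.

Step 4 — take square root: d = √(0.5333) ≈ 0.7303.

d(x, mu) = √(0.5333) ≈ 0.7303


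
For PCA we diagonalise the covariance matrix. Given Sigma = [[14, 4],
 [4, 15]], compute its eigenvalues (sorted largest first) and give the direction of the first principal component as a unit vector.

Step 1 — characteristic polynomial of 2×2 Sigma:
  det(Sigma - λI) = λ² - trace · λ + det = 0.
  trace = 14 + 15 = 29, det = 14·15 - (4)² = 194.
Step 2 — discriminant:
  Δ = trace² - 4·det = 841 - 776 = 65.
Step 3 — eigenvalues:
  λ = (trace ± √Δ)/2 = (29 ± 8.0623)/2,
  λ_1 = 18.5311,  λ_2 = 10.4689.

Step 4 — unit eigenvector for λ_1: solve (Sigma - λ_1 I)v = 0. First row:
  (14 - 18.5311)·v_x + (4)·v_y = 0, i.e. (-4.5311)·v_x + (4)·v_y = 0,
  so v ∝ (b, λ_1 - a) = (4, 4.5311) = u.
  ||u|| = √((4)² + (4.5311)²) = √(36.5311) ≈ 6.0441,
  v_1 = u/||u|| ≈ (0.6618, 0.7497) (||v_1|| = 1).

λ_1 = 18.5311,  λ_2 = 10.4689;  v_1 ≈ (0.6618, 0.7497)


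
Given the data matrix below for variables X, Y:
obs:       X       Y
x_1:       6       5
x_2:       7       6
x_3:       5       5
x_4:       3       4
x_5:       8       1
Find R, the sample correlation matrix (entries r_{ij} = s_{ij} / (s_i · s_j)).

Step 1 — column means:
  mean(X) = (6 + 7 + 5 + 3 + 8) / 5 = 29/5 = 5.8
  mean(Y) = (5 + 6 + 5 + 4 + 1) / 5 = 21/5 = 4.2

Step 2 — sample variances and covariances s[i,j] = (1/(n-1)) · Σ_k (x_{k,i} - mean_i) · (x_{k,j} - mean_j), with n-1 = 4:
  s[X,X] = ((0.2)·(0.2) + (1.2)·(1.2) + (-0.8)·(-0.8) + (-2.8)·(-2.8) + (2.2)·(2.2)) / 4 = 14.8/4 = 3.7
  s[X,Y] = ((0.2)·(0.8) + (1.2)·(1.8) + (-0.8)·(0.8) + (-2.8)·(-0.2) + (2.2)·(-3.2)) / 4 = -4.8/4 = -1.2
  s[Y,Y] = ((0.8)·(0.8) + (1.8)·(1.8) + (0.8)·(0.8) + (-0.2)·(-0.2) + (-3.2)·(-3.2)) / 4 = 14.8/4 = 3.7
  Sample standard deviations s_i = √(s[i,i]):
  s(X) = √(3.7) = 1.9235
  s(Y) = √(3.7) = 1.9235

Step 3 — r_{ij} = s_{ij} / (s_i · s_j):
  r[X,X] = 1 (diagonal).
  r[X,Y] = -1.2 / (1.9235 · 1.9235) = -1.2 / 3.7 = -0.3243
  r[Y,Y] = 1 (diagonal).

R is symmetric with unit diagonal. Assembling:

R = [[1, -0.3243],
 [-0.3243, 1]]


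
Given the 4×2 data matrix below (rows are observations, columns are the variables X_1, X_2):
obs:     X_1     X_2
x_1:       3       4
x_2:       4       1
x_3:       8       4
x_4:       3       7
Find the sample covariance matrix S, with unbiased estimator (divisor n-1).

Step 1 — column means:
  mean(X_1) = (3 + 4 + 8 + 3) / 4 = 18/4 = 4.5
  mean(X_2) = (4 + 1 + 4 + 7) / 4 = 16/4 = 4

Step 2 — sample covariance S[i,j] = (1/(n-1)) · Σ_k (x_{k,i} - mean_i) · (x_{k,j} - mean_j), with n-1 = 3.
  S[X_1,X_1] = ((-1.5)·(-1.5) + (-0.5)·(-0.5) + (3.5)·(3.5) + (-1.5)·(-1.5)) / 3 = 17/3 = 5.6667
  S[X_1,X_2] = ((-1.5)·(0) + (-0.5)·(-3) + (3.5)·(0) + (-1.5)·(3)) / 3 = -3/3 = -1
  S[X_2,X_2] = ((0)·(0) + (-3)·(-3) + (0)·(0) + (3)·(3)) / 3 = 18/3 = 6

S is symmetric (S[j,i] = S[i,j]). Assembling:

S = [[5.6667, -1],
 [-1, 6]]


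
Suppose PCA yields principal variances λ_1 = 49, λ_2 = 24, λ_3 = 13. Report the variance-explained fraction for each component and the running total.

Step 1 — total variance = trace(Sigma) = Σ λ_i = 49 + 24 + 13 = 86.

Step 2 — fraction explained by component i = λ_i / Σ λ:
  PC1: 49/86 = 0.5698
  PC2: 24/86 = 0.2791
  PC3: 13/86 = 0.1512

Step 3 — cumulative fraction after k components = (λ_1 + ... + λ_k) / Σ λ:
  k = 1: 49/86 = 0.5698
  k = 2: (49 + 24)/86 = 73/86 = 0.8488
  k = 3: (49 + 24 + 13)/86 = 86/86 = 1

Summary (fraction, with percent):

explained: PC1 0.5698 (56.98%), PC2 0.2791 (27.91%), PC3 0.1512 (15.12%);  cumulative: 0.5698, 0.8488, 1


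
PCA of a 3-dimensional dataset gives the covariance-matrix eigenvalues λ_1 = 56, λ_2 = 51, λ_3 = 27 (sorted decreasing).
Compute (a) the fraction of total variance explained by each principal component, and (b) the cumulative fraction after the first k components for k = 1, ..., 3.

Step 1 — total variance = trace(Sigma) = Σ λ_i = 56 + 51 + 27 = 134.

Step 2 — fraction explained by component i = λ_i / Σ λ:
  PC1: 56/134 = 0.4179
  PC2: 51/134 = 0.3806
  PC3: 27/134 = 0.2015

Step 3 — cumulative fraction after k components = (λ_1 + ... + λ_k) / Σ λ:
  k = 1: 56/134 = 0.4179
  k = 2: (56 + 51)/134 = 107/134 = 0.7985
  k = 3: (56 + 51 + 27)/134 = 134/134 = 1

Summary (fraction, with percent):

explained: PC1 0.4179 (41.79%), PC2 0.3806 (38.06%), PC3 0.2015 (20.15%);  cumulative: 0.4179, 0.7985, 1


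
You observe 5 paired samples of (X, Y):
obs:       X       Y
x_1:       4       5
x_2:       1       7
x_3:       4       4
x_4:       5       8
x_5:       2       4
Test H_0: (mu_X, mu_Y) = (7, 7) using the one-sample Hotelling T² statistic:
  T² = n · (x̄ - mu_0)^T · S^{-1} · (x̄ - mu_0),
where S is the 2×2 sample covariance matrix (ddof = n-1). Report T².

Step 1 — sample mean vector:
  mean(X) = (4 + 1 + 4 + 5 + 2) / 5 = 16/5 = 3.2
  mean(Y) = (5 + 7 + 4 + 8 + 4) / 5 = 28/5 = 5.6
  x̄ = (3.2, 5.6),  deviation x̄ - mu_0 = (3.2, 5.6) - (7, 7) = (-3.8, -1.4).

Step 2 — sample covariance matrix, S[i,j] = (1/(n-1)) · Σ_k (x_{k,i} - mean_i) · (x_{k,j} - mean_j), divisor n-1 = 4:
  S[X,X] = ((0.8)·(0.8) + (-2.2)·(-2.2) + (0.8)·(0.8) + (1.8)·(1.8) + (-1.2)·(-1.2)) / 4 = 10.8/4 = 2.7
  S[X,Y] = ((0.8)·(-0.6) + (-2.2)·(1.4) + (0.8)·(-1.6) + (1.8)·(2.4) + (-1.2)·(-1.6)) / 4 = 1.4/4 = 0.35
  S[Y,Y] = ((-0.6)·(-0.6) + (1.4)·(1.4) + (-1.6)·(-1.6) + (2.4)·(2.4) + (-1.6)·(-1.6)) / 4 = 13.2/4 = 3.3
  S = [[2.7, 0.35],
 [0.35, 3.3]].

Step 3 — invert S. det(S) = 2.7·3.3 - (0.35)² = 8.7875.
  S^{-1} = (1/det) · [[d, -b], [-b, a]] = [[0.3755, -0.0398],
 [-0.0398, 0.3073]].

Step 4 — quadratic form (x̄ - mu_0)^T · S^{-1} · (x̄ - mu_0):
  S^{-1} · (x̄ - mu_0) = (-1.3713, -0.2788),
  (x̄ - mu_0)^T · [...] = (-3.8)·(-1.3713) + (-1.4)·(-0.2788) = 5.6011.

Step 5 — scale by n: T² = 5 · 5.6011 = 28.0057.

T² ≈ 28.0057


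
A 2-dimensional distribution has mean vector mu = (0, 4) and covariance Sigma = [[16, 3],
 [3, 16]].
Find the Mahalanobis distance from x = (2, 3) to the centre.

Step 1 — centre the observation: (x - mu) = (2, -1).

Step 2 — invert Sigma. det(Sigma) = 16·16 - (3)² = 247.
  Sigma^{-1} = (1/det) · [[d, -b], [-b, a]] = [[0.0648, -0.0121],
 [-0.0121, 0.0648]].

Step 3 — form the quadratic (x - mu)^T · Sigma^{-1} · (x - mu):
  Sigma^{-1} · (x - mu) = (0.1417, -0.0891).
  (x - mu)^T · [Sigma^{-1} · (x - mu)] = (2)·(0.1417) + (-1)·(-0.0891) = 0.3725.

Step 4 — take square root: d = √(0.3725) ≈ 0.6103.

d(x, mu) = √(0.3725) ≈ 0.6103


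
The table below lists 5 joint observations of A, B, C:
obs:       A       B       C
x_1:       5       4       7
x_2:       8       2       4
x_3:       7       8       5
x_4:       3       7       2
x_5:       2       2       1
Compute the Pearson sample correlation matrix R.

Step 1 — column means:
  mean(A) = (5 + 8 + 7 + 3 + 2) / 5 = 25/5 = 5
  mean(B) = (4 + 2 + 8 + 7 + 2) / 5 = 23/5 = 4.6
  mean(C) = (7 + 4 + 5 + 2 + 1) / 5 = 19/5 = 3.8

Step 2 — sample variances and covariances s[i,j] = (1/(n-1)) · Σ_k (x_{k,i} - mean_i) · (x_{k,j} - mean_j), with n-1 = 4:
  s[A,A] = ((0)·(0) + (3)·(3) + (2)·(2) + (-2)·(-2) + (-3)·(-3)) / 4 = 26/4 = 6.5
  s[A,B] = ((0)·(-0.6) + (3)·(-2.6) + (2)·(3.4) + (-2)·(2.4) + (-3)·(-2.6)) / 4 = 2/4 = 0.5
  s[A,C] = ((0)·(3.2) + (3)·(0.2) + (2)·(1.2) + (-2)·(-1.8) + (-3)·(-2.8)) / 4 = 15/4 = 3.75
  s[B,B] = ((-0.6)·(-0.6) + (-2.6)·(-2.6) + (3.4)·(3.4) + (2.4)·(2.4) + (-2.6)·(-2.6)) / 4 = 31.2/4 = 7.8
  s[B,C] = ((-0.6)·(3.2) + (-2.6)·(0.2) + (3.4)·(1.2) + (2.4)·(-1.8) + (-2.6)·(-2.8)) / 4 = 4.6/4 = 1.15
  s[C,C] = ((3.2)·(3.2) + (0.2)·(0.2) + (1.2)·(1.2) + (-1.8)·(-1.8) + (-2.8)·(-2.8)) / 4 = 22.8/4 = 5.7
  Sample standard deviations s_i = √(s[i,i]):
  s(A) = √(6.5) = 2.5495
  s(B) = √(7.8) = 2.7928
  s(C) = √(5.7) = 2.3875

Step 3 — r_{ij} = s_{ij} / (s_i · s_j):
  r[A,A] = 1 (diagonal).
  r[A,B] = 0.5 / (2.5495 · 2.7928) = 0.5 / 7.1204 = 0.0702
  r[A,C] = 3.75 / (2.5495 · 2.3875) = 3.75 / 6.0869 = 0.6161
  r[B,B] = 1 (diagonal).
  r[B,C] = 1.15 / (2.7928 · 2.3875) = 1.15 / 6.6678 = 0.1725
  r[C,C] = 1 (diagonal).

R is symmetric with unit diagonal. Assembling:

R = [[1, 0.0702, 0.6161],
 [0.0702, 1, 0.1725],
 [0.6161, 0.1725, 1]]


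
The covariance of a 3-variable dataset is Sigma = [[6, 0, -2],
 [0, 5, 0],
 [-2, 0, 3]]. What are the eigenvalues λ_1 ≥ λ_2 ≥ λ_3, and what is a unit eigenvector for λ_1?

Step 1 — characteristic polynomial p(λ) = det(λI - Sigma) = λ³ - tr·λ² + c_1·λ - det, where tr = trace, c_1 = sum of the principal 2×2 minors, det = det(Sigma):
  tr = 6 + 5 + 3 = 14,
  c_1 = (6·5 - (0)²) + (6·3 - (-2)²) + (5·3 - (0)²) = 30 + 14 + 15 = 59,
  det = 6·(5·3 - (0)²) - (0)·((0)·3 - (0)·(-2)) + (-2)·((0)·(0) - 5·(-2)) = 6·(15) - (0)·(0) + (-2)·(10) = 70.
  So p(λ) = λ³ - 14λ² + 59λ - 70.
Step 2 — look for an integer root (rational root theorem: any rational root is an integer divisor of 70). Testing λ = 2:
  p(2) = 8 - 56 + 118 - 70 = 0  ✓
  Dividing out (λ - 2): p(λ) = (λ - 2)(λ² - 12λ + 35).
Step 3 — remaining eigenvalues from the quadratic λ² - 12λ + 35 = 0:
  Δ = 12² - 4·35 = 144 - 140 = 4,  λ = (12 ± √4)/2 = (12 ± 2)/2 = 7 or 5.
  Sorted: λ_1 = 7,  λ_2 = 5,  λ_3 = 2  (check: sum = 14 = tr ✓).

Step 4 — unit eigenvector for λ_1 = 7: v spans the null space of (Sigma - λ_1 I), whose rows are
  r_1 = (-1, 0, -2),  r_2 = (0, -2, 0),  r_3 = (-2, 0, -4).
  v is orthogonal to every row, so take v ∝ r_1 × r_2 = ((0)·(0) - (-2)·(-2), (-2)·(0) - (-1)·(0), (-1)·(-2) - (0)·(0)) = (-4, 0, 2).
  Rescale (divide by 2; multiply by -1 so the first nonzero entry is positive): u = (2, 0, -1).
  ||u|| = √((2)² + (0)² + (-1)²) = √(5) ≈ 2.2361,  v_1 = u/||u|| ≈ (0.8944, 0, -0.4472) (||v_1|| = 1).

λ_1 = 7,  λ_2 = 5,  λ_3 = 2;  v_1 ≈ (0.8944, 0, -0.4472)


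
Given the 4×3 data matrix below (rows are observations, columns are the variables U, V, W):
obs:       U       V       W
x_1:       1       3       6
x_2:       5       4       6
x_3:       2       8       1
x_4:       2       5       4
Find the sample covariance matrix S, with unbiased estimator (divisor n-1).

Step 1 — column means:
  mean(U) = (1 + 5 + 2 + 2) / 4 = 10/4 = 2.5
  mean(V) = (3 + 4 + 8 + 5) / 4 = 20/4 = 5
  mean(W) = (6 + 6 + 1 + 4) / 4 = 17/4 = 4.25

Step 2 — sample covariance S[i,j] = (1/(n-1)) · Σ_k (x_{k,i} - mean_i) · (x_{k,j} - mean_j), with n-1 = 3.
  S[U,U] = ((-1.5)·(-1.5) + (2.5)·(2.5) + (-0.5)·(-0.5) + (-0.5)·(-0.5)) / 3 = 9/3 = 3
  S[U,V] = ((-1.5)·(-2) + (2.5)·(-1) + (-0.5)·(3) + (-0.5)·(0)) / 3 = -1/3 = -0.3333
  S[U,W] = ((-1.5)·(1.75) + (2.5)·(1.75) + (-0.5)·(-3.25) + (-0.5)·(-0.25)) / 3 = 3.5/3 = 1.1667
  S[V,V] = ((-2)·(-2) + (-1)·(-1) + (3)·(3) + (0)·(0)) / 3 = 14/3 = 4.6667
  S[V,W] = ((-2)·(1.75) + (-1)·(1.75) + (3)·(-3.25) + (0)·(-0.25)) / 3 = -15/3 = -5
  S[W,W] = ((1.75)·(1.75) + (1.75)·(1.75) + (-3.25)·(-3.25) + (-0.25)·(-0.25)) / 3 = 16.75/3 = 5.5833

S is symmetric (S[j,i] = S[i,j]). Assembling:

S = [[3, -0.3333, 1.1667],
 [-0.3333, 4.6667, -5],
 [1.1667, -5, 5.5833]]


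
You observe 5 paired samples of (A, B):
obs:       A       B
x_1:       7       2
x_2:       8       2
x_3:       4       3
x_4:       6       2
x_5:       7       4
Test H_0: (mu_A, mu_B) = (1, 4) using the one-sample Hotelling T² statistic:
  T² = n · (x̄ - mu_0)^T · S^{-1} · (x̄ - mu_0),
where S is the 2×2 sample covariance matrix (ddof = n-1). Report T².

Step 1 — sample mean vector:
  mean(A) = (7 + 8 + 4 + 6 + 7) / 5 = 32/5 = 6.4
  mean(B) = (2 + 2 + 3 + 2 + 4) / 5 = 13/5 = 2.6
  x̄ = (6.4, 2.6),  deviation x̄ - mu_0 = (6.4, 2.6) - (1, 4) = (5.4, -1.4).

Step 2 — sample covariance matrix, S[i,j] = (1/(n-1)) · Σ_k (x_{k,i} - mean_i) · (x_{k,j} - mean_j), divisor n-1 = 4:
  S[A,A] = ((0.6)·(0.6) + (1.6)·(1.6) + (-2.4)·(-2.4) + (-0.4)·(-0.4) + (0.6)·(0.6)) / 4 = 9.2/4 = 2.3
  S[A,B] = ((0.6)·(-0.6) + (1.6)·(-0.6) + (-2.4)·(0.4) + (-0.4)·(-0.6) + (0.6)·(1.4)) / 4 = -1.2/4 = -0.3
  S[B,B] = ((-0.6)·(-0.6) + (-0.6)·(-0.6) + (0.4)·(0.4) + (-0.6)·(-0.6) + (1.4)·(1.4)) / 4 = 3.2/4 = 0.8
  S = [[2.3, -0.3],
 [-0.3, 0.8]].

Step 3 — invert S. det(S) = 2.3·0.8 - (-0.3)² = 1.75.
  S^{-1} = (1/det) · [[d, -b], [-b, a]] = [[0.4571, 0.1714],
 [0.1714, 1.3143]].

Step 4 — quadratic form (x̄ - mu_0)^T · S^{-1} · (x̄ - mu_0):
  S^{-1} · (x̄ - mu_0) = (2.2286, -0.9143),
  (x̄ - mu_0)^T · [...] = (5.4)·(2.2286) + (-1.4)·(-0.9143) = 13.3143.

Step 5 — scale by n: T² = 5 · 13.3143 = 66.5714.

T² ≈ 66.5714


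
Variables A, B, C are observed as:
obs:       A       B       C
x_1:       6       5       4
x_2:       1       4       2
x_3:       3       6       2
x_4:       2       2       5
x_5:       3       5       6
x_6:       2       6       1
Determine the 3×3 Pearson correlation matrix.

Step 1 — column means:
  mean(A) = (6 + 1 + 3 + 2 + 3 + 2) / 6 = 17/6 = 2.8333
  mean(B) = (5 + 4 + 6 + 2 + 5 + 6) / 6 = 28/6 = 4.6667
  mean(C) = (4 + 2 + 2 + 5 + 6 + 1) / 6 = 20/6 = 3.3333

Step 2 — sample variances and covariances s[i,j] = (1/(n-1)) · Σ_k (x_{k,i} - mean_i) · (x_{k,j} - mean_j), with n-1 = 5:
  s[A,A] = ((3.1667)·(3.1667) + (-1.8333)·(-1.8333) + (0.1667)·(0.1667) + (-0.8333)·(-0.8333) + (0.1667)·(0.1667) + (-0.8333)·(-0.8333)) / 5 = 14.8333/5 = 2.9667
  s[A,B] = ((3.1667)·(0.3333) + (-1.8333)·(-0.6667) + (0.1667)·(1.3333) + (-0.8333)·(-2.6667) + (0.1667)·(0.3333) + (-0.8333)·(1.3333)) / 5 = 3.6667/5 = 0.7333
  s[A,C] = ((3.1667)·(0.6667) + (-1.8333)·(-1.3333) + (0.1667)·(-1.3333) + (-0.8333)·(1.6667) + (0.1667)·(2.6667) + (-0.8333)·(-2.3333)) / 5 = 5.3333/5 = 1.0667
  s[B,B] = ((0.3333)·(0.3333) + (-0.6667)·(-0.6667) + (1.3333)·(1.3333) + (-2.6667)·(-2.6667) + (0.3333)·(0.3333) + (1.3333)·(1.3333)) / 5 = 11.3333/5 = 2.2667
  s[B,C] = ((0.3333)·(0.6667) + (-0.6667)·(-1.3333) + (1.3333)·(-1.3333) + (-2.6667)·(1.6667) + (0.3333)·(2.6667) + (1.3333)·(-2.3333)) / 5 = -7.3333/5 = -1.4667
  s[C,C] = ((0.6667)·(0.6667) + (-1.3333)·(-1.3333) + (-1.3333)·(-1.3333) + (1.6667)·(1.6667) + (2.6667)·(2.6667) + (-2.3333)·(-2.3333)) / 5 = 19.3333/5 = 3.8667
  Sample standard deviations s_i = √(s[i,i]):
  s(A) = √(2.9667) = 1.7224
  s(B) = √(2.2667) = 1.5055
  s(C) = √(3.8667) = 1.9664

Step 3 — r_{ij} = s_{ij} / (s_i · s_j):
  r[A,A] = 1 (diagonal).
  r[A,B] = 0.7333 / (1.7224 · 1.5055) = 0.7333 / 2.5932 = 0.2828
  r[A,C] = 1.0667 / (1.7224 · 1.9664) = 1.0667 / 3.3869 = 0.3149
  r[B,B] = 1 (diagonal).
  r[B,C] = -1.4667 / (1.5055 · 1.9664) = -1.4667 / 2.9605 = -0.4954
  r[C,C] = 1 (diagonal).

R is symmetric with unit diagonal. Assembling:

R = [[1, 0.2828, 0.3149],
 [0.2828, 1, -0.4954],
 [0.3149, -0.4954, 1]]


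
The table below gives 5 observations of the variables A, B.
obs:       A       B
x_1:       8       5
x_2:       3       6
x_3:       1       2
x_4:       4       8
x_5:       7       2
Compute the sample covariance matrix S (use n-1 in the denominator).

Step 1 — column means:
  mean(A) = (8 + 3 + 1 + 4 + 7) / 5 = 23/5 = 4.6
  mean(B) = (5 + 6 + 2 + 8 + 2) / 5 = 23/5 = 4.6

Step 2 — sample covariance S[i,j] = (1/(n-1)) · Σ_k (x_{k,i} - mean_i) · (x_{k,j} - mean_j), with n-1 = 4.
  S[A,A] = ((3.4)·(3.4) + (-1.6)·(-1.6) + (-3.6)·(-3.6) + (-0.6)·(-0.6) + (2.4)·(2.4)) / 4 = 33.2/4 = 8.3
  S[A,B] = ((3.4)·(0.4) + (-1.6)·(1.4) + (-3.6)·(-2.6) + (-0.6)·(3.4) + (2.4)·(-2.6)) / 4 = 0.2/4 = 0.05
  S[B,B] = ((0.4)·(0.4) + (1.4)·(1.4) + (-2.6)·(-2.6) + (3.4)·(3.4) + (-2.6)·(-2.6)) / 4 = 27.2/4 = 6.8

S is symmetric (S[j,i] = S[i,j]). Assembling:

S = [[8.3, 0.05],
 [0.05, 6.8]]


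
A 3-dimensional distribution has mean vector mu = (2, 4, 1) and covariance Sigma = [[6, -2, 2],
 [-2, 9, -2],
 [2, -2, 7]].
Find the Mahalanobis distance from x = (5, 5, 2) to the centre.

Step 1 — centre the observation: (x - mu) = (3, 1, 1).

Step 2 — invert Sigma (cofactor / det for 3×3, or solve directly):
  Sigma^{-1} = [[0.1928, 0.0327, -0.0458],
 [0.0327, 0.1242, 0.0261],
 [-0.0458, 0.0261, 0.1634]].

Step 3 — form the quadratic (x - mu)^T · Sigma^{-1} · (x - mu):
  Sigma^{-1} · (x - mu) = (0.5654, 0.2484, 0.0523).
  (x - mu)^T · [Sigma^{-1} · (x - mu)] = (3)·(0.5654) + (1)·(0.2484) + (1)·(0.0523) = 1.9967.

Step 4 — take square root: d = √(1.9967) ≈ 1.4131.

d(x, mu) = √(1.9967) ≈ 1.4131


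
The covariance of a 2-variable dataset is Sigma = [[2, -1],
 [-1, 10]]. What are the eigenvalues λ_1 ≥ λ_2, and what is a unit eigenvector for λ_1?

Step 1 — characteristic polynomial of 2×2 Sigma:
  det(Sigma - λI) = λ² - trace · λ + det = 0.
  trace = 2 + 10 = 12, det = 2·10 - (-1)² = 19.
Step 2 — discriminant:
  Δ = trace² - 4·det = 144 - 76 = 68.
Step 3 — eigenvalues:
  λ = (trace ± √Δ)/2 = (12 ± 8.2462)/2,
  λ_1 = 10.1231,  λ_2 = 1.8769.

Step 4 — unit eigenvector for λ_1: solve (Sigma - λ_1 I)v = 0. First row:
  (2 - 10.1231)·v_x + (-1)·v_y = 0, i.e. (-8.1231)·v_x + (-1)·v_y = 0,
  so v ∝ (b, λ_1 - a) = (-1, 8.1231); multiply by -1 so the first entry is positive: u = (1, -8.1231).
  ||u|| = √((1)² + (-8.1231)²) = √(66.9848) ≈ 8.1844,
  v_1 = u/||u|| ≈ (0.1222, -0.9925) (||v_1|| = 1).

λ_1 = 10.1231,  λ_2 = 1.8769;  v_1 ≈ (0.1222, -0.9925)


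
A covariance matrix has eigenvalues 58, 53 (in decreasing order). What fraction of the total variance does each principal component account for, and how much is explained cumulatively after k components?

Step 1 — total variance = trace(Sigma) = Σ λ_i = 58 + 53 = 111.

Step 2 — fraction explained by component i = λ_i / Σ λ:
  PC1: 58/111 = 0.5225
  PC2: 53/111 = 0.4775

Step 3 — cumulative fraction after k components = (λ_1 + ... + λ_k) / Σ λ:
  k = 1: 58/111 = 0.5225
  k = 2: (58 + 53)/111 = 111/111 = 1

Summary (fraction, with percent):

explained: PC1 0.5225 (52.25%), PC2 0.4775 (47.75%);  cumulative: 0.5225, 1


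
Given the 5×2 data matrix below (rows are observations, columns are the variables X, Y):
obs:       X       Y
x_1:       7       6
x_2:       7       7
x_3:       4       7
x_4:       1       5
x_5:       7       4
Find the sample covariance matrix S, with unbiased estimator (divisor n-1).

Step 1 — column means:
  mean(X) = (7 + 7 + 4 + 1 + 7) / 5 = 26/5 = 5.2
  mean(Y) = (6 + 7 + 7 + 5 + 4) / 5 = 29/5 = 5.8

Step 2 — sample covariance S[i,j] = (1/(n-1)) · Σ_k (x_{k,i} - mean_i) · (x_{k,j} - mean_j), with n-1 = 4.
  S[X,X] = ((1.8)·(1.8) + (1.8)·(1.8) + (-1.2)·(-1.2) + (-4.2)·(-4.2) + (1.8)·(1.8)) / 4 = 28.8/4 = 7.2
  S[X,Y] = ((1.8)·(0.2) + (1.8)·(1.2) + (-1.2)·(1.2) + (-4.2)·(-0.8) + (1.8)·(-1.8)) / 4 = 1.2/4 = 0.3
  S[Y,Y] = ((0.2)·(0.2) + (1.2)·(1.2) + (1.2)·(1.2) + (-0.8)·(-0.8) + (-1.8)·(-1.8)) / 4 = 6.8/4 = 1.7

S is symmetric (S[j,i] = S[i,j]). Assembling:

S = [[7.2, 0.3],
 [0.3, 1.7]]


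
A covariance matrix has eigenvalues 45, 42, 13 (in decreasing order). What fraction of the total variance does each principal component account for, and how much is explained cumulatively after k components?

Step 1 — total variance = trace(Sigma) = Σ λ_i = 45 + 42 + 13 = 100.

Step 2 — fraction explained by component i = λ_i / Σ λ:
  PC1: 45/100 = 0.45
  PC2: 42/100 = 0.42
  PC3: 13/100 = 0.13

Step 3 — cumulative fraction after k components = (λ_1 + ... + λ_k) / Σ λ:
  k = 1: 45/100 = 0.45
  k = 2: (45 + 42)/100 = 87/100 = 0.87
  k = 3: (45 + 42 + 13)/100 = 100/100 = 1

Summary (fraction, with percent):

explained: PC1 0.45 (45%), PC2 0.42 (42%), PC3 0.13 (13%);  cumulative: 0.45, 0.87, 1
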